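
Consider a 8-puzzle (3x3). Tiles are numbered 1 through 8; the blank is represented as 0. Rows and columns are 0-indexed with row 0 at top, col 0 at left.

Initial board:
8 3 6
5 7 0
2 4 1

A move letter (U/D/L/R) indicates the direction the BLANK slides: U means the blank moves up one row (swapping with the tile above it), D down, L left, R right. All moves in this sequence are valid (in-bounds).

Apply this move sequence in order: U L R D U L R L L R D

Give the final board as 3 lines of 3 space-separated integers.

Answer: 8 7 3
5 0 6
2 4 1

Derivation:
After move 1 (U):
8 3 0
5 7 6
2 4 1

After move 2 (L):
8 0 3
5 7 6
2 4 1

After move 3 (R):
8 3 0
5 7 6
2 4 1

After move 4 (D):
8 3 6
5 7 0
2 4 1

After move 5 (U):
8 3 0
5 7 6
2 4 1

After move 6 (L):
8 0 3
5 7 6
2 4 1

After move 7 (R):
8 3 0
5 7 6
2 4 1

After move 8 (L):
8 0 3
5 7 6
2 4 1

After move 9 (L):
0 8 3
5 7 6
2 4 1

After move 10 (R):
8 0 3
5 7 6
2 4 1

After move 11 (D):
8 7 3
5 0 6
2 4 1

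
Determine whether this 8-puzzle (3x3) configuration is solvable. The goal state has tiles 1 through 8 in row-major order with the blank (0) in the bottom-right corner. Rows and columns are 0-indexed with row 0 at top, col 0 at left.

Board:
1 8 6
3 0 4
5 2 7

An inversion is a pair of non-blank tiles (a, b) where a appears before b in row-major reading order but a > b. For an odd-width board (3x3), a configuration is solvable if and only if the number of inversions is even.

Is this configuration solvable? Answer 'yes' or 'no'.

Answer: no

Derivation:
Inversions (pairs i<j in row-major order where tile[i] > tile[j] > 0): 13
13 is odd, so the puzzle is not solvable.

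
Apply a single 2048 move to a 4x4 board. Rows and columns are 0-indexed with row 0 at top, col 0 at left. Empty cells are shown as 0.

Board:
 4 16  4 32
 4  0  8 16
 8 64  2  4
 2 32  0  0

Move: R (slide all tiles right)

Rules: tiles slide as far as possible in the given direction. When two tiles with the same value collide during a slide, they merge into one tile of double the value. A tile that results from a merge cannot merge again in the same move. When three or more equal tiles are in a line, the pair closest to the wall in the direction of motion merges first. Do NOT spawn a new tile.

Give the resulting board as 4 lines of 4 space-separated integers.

Slide right:
row 0: [4, 16, 4, 32] -> [4, 16, 4, 32]
row 1: [4, 0, 8, 16] -> [0, 4, 8, 16]
row 2: [8, 64, 2, 4] -> [8, 64, 2, 4]
row 3: [2, 32, 0, 0] -> [0, 0, 2, 32]

Answer:  4 16  4 32
 0  4  8 16
 8 64  2  4
 0  0  2 32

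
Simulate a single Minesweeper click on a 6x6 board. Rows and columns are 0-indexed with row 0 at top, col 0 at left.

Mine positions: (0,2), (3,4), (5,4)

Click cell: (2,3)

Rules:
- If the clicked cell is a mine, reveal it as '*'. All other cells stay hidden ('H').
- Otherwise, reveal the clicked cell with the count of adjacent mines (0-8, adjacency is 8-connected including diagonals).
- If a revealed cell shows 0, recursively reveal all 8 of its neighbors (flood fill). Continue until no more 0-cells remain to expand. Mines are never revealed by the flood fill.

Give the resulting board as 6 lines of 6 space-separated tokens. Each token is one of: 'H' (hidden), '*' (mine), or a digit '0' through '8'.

H H H H H H
H H H H H H
H H H 1 H H
H H H H H H
H H H H H H
H H H H H H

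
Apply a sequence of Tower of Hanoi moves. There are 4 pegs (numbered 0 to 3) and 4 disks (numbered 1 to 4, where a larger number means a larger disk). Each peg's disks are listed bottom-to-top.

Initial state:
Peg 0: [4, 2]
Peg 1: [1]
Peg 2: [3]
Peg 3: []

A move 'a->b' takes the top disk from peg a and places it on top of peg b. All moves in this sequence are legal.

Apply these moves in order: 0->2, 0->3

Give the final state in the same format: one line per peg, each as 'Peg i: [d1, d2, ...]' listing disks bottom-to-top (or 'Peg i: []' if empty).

Answer: Peg 0: []
Peg 1: [1]
Peg 2: [3, 2]
Peg 3: [4]

Derivation:
After move 1 (0->2):
Peg 0: [4]
Peg 1: [1]
Peg 2: [3, 2]
Peg 3: []

After move 2 (0->3):
Peg 0: []
Peg 1: [1]
Peg 2: [3, 2]
Peg 3: [4]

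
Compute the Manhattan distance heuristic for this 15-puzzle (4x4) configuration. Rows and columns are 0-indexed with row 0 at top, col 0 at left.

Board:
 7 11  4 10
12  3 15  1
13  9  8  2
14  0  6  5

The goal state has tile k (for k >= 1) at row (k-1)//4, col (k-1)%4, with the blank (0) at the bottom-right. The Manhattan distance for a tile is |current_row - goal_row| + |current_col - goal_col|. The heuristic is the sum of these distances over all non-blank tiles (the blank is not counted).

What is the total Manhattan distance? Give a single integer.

Tile 7: at (0,0), goal (1,2), distance |0-1|+|0-2| = 3
Tile 11: at (0,1), goal (2,2), distance |0-2|+|1-2| = 3
Tile 4: at (0,2), goal (0,3), distance |0-0|+|2-3| = 1
Tile 10: at (0,3), goal (2,1), distance |0-2|+|3-1| = 4
Tile 12: at (1,0), goal (2,3), distance |1-2|+|0-3| = 4
Tile 3: at (1,1), goal (0,2), distance |1-0|+|1-2| = 2
Tile 15: at (1,2), goal (3,2), distance |1-3|+|2-2| = 2
Tile 1: at (1,3), goal (0,0), distance |1-0|+|3-0| = 4
Tile 13: at (2,0), goal (3,0), distance |2-3|+|0-0| = 1
Tile 9: at (2,1), goal (2,0), distance |2-2|+|1-0| = 1
Tile 8: at (2,2), goal (1,3), distance |2-1|+|2-3| = 2
Tile 2: at (2,3), goal (0,1), distance |2-0|+|3-1| = 4
Tile 14: at (3,0), goal (3,1), distance |3-3|+|0-1| = 1
Tile 6: at (3,2), goal (1,1), distance |3-1|+|2-1| = 3
Tile 5: at (3,3), goal (1,0), distance |3-1|+|3-0| = 5
Sum: 3 + 3 + 1 + 4 + 4 + 2 + 2 + 4 + 1 + 1 + 2 + 4 + 1 + 3 + 5 = 40

Answer: 40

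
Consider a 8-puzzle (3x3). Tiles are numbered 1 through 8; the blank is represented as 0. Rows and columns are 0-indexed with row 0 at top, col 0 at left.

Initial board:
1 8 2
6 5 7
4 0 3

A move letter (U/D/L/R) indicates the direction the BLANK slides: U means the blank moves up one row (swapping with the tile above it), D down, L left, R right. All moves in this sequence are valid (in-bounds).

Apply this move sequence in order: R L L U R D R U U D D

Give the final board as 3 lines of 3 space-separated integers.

Answer: 1 8 2
5 4 7
6 3 0

Derivation:
After move 1 (R):
1 8 2
6 5 7
4 3 0

After move 2 (L):
1 8 2
6 5 7
4 0 3

After move 3 (L):
1 8 2
6 5 7
0 4 3

After move 4 (U):
1 8 2
0 5 7
6 4 3

After move 5 (R):
1 8 2
5 0 7
6 4 3

After move 6 (D):
1 8 2
5 4 7
6 0 3

After move 7 (R):
1 8 2
5 4 7
6 3 0

After move 8 (U):
1 8 2
5 4 0
6 3 7

After move 9 (U):
1 8 0
5 4 2
6 3 7

After move 10 (D):
1 8 2
5 4 0
6 3 7

After move 11 (D):
1 8 2
5 4 7
6 3 0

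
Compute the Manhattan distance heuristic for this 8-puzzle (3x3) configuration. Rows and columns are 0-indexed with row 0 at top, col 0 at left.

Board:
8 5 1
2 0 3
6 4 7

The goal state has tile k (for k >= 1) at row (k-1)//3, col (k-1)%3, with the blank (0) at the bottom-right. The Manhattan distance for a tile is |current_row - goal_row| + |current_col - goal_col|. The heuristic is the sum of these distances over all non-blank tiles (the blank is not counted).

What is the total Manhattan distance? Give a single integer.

Answer: 16

Derivation:
Tile 8: at (0,0), goal (2,1), distance |0-2|+|0-1| = 3
Tile 5: at (0,1), goal (1,1), distance |0-1|+|1-1| = 1
Tile 1: at (0,2), goal (0,0), distance |0-0|+|2-0| = 2
Tile 2: at (1,0), goal (0,1), distance |1-0|+|0-1| = 2
Tile 3: at (1,2), goal (0,2), distance |1-0|+|2-2| = 1
Tile 6: at (2,0), goal (1,2), distance |2-1|+|0-2| = 3
Tile 4: at (2,1), goal (1,0), distance |2-1|+|1-0| = 2
Tile 7: at (2,2), goal (2,0), distance |2-2|+|2-0| = 2
Sum: 3 + 1 + 2 + 2 + 1 + 3 + 2 + 2 = 16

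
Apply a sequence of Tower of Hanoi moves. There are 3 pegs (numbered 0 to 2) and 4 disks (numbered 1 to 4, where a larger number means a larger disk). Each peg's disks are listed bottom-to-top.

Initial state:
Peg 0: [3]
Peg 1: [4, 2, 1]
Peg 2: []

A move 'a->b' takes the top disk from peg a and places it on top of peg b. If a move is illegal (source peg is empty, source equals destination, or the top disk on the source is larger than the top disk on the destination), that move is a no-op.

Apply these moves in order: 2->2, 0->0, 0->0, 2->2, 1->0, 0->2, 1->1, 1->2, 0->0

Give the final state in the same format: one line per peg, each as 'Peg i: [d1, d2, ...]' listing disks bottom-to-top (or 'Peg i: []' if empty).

Answer: Peg 0: [3]
Peg 1: [4, 2]
Peg 2: [1]

Derivation:
After move 1 (2->2):
Peg 0: [3]
Peg 1: [4, 2, 1]
Peg 2: []

After move 2 (0->0):
Peg 0: [3]
Peg 1: [4, 2, 1]
Peg 2: []

After move 3 (0->0):
Peg 0: [3]
Peg 1: [4, 2, 1]
Peg 2: []

After move 4 (2->2):
Peg 0: [3]
Peg 1: [4, 2, 1]
Peg 2: []

After move 5 (1->0):
Peg 0: [3, 1]
Peg 1: [4, 2]
Peg 2: []

After move 6 (0->2):
Peg 0: [3]
Peg 1: [4, 2]
Peg 2: [1]

After move 7 (1->1):
Peg 0: [3]
Peg 1: [4, 2]
Peg 2: [1]

After move 8 (1->2):
Peg 0: [3]
Peg 1: [4, 2]
Peg 2: [1]

After move 9 (0->0):
Peg 0: [3]
Peg 1: [4, 2]
Peg 2: [1]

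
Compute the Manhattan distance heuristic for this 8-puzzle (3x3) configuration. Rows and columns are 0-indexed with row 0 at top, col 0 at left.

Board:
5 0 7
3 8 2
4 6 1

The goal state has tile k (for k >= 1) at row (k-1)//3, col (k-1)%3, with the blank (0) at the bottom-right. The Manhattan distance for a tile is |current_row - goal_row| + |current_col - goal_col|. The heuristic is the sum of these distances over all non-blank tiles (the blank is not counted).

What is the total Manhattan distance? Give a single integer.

Tile 5: (0,0)->(1,1) = 2
Tile 7: (0,2)->(2,0) = 4
Tile 3: (1,0)->(0,2) = 3
Tile 8: (1,1)->(2,1) = 1
Tile 2: (1,2)->(0,1) = 2
Tile 4: (2,0)->(1,0) = 1
Tile 6: (2,1)->(1,2) = 2
Tile 1: (2,2)->(0,0) = 4
Sum: 2 + 4 + 3 + 1 + 2 + 1 + 2 + 4 = 19

Answer: 19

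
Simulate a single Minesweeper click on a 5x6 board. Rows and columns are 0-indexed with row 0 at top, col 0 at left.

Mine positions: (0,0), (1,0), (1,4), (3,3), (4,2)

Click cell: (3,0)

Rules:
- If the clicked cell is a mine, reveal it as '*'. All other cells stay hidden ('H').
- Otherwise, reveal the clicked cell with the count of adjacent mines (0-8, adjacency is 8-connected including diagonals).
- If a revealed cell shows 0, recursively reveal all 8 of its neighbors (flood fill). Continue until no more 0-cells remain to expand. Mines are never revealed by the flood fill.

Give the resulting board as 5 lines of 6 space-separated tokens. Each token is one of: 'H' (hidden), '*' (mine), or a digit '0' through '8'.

H H H H H H
H H H H H H
1 1 H H H H
0 1 H H H H
0 1 H H H H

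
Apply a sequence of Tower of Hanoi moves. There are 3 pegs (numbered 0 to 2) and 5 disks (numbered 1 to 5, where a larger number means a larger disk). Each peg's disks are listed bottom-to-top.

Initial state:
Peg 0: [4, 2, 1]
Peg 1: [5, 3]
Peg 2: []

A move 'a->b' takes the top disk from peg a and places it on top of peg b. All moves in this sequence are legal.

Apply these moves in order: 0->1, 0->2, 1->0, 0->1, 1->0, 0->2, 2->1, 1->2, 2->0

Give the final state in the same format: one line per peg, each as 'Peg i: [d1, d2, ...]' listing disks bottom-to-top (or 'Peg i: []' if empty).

After move 1 (0->1):
Peg 0: [4, 2]
Peg 1: [5, 3, 1]
Peg 2: []

After move 2 (0->2):
Peg 0: [4]
Peg 1: [5, 3, 1]
Peg 2: [2]

After move 3 (1->0):
Peg 0: [4, 1]
Peg 1: [5, 3]
Peg 2: [2]

After move 4 (0->1):
Peg 0: [4]
Peg 1: [5, 3, 1]
Peg 2: [2]

After move 5 (1->0):
Peg 0: [4, 1]
Peg 1: [5, 3]
Peg 2: [2]

After move 6 (0->2):
Peg 0: [4]
Peg 1: [5, 3]
Peg 2: [2, 1]

After move 7 (2->1):
Peg 0: [4]
Peg 1: [5, 3, 1]
Peg 2: [2]

After move 8 (1->2):
Peg 0: [4]
Peg 1: [5, 3]
Peg 2: [2, 1]

After move 9 (2->0):
Peg 0: [4, 1]
Peg 1: [5, 3]
Peg 2: [2]

Answer: Peg 0: [4, 1]
Peg 1: [5, 3]
Peg 2: [2]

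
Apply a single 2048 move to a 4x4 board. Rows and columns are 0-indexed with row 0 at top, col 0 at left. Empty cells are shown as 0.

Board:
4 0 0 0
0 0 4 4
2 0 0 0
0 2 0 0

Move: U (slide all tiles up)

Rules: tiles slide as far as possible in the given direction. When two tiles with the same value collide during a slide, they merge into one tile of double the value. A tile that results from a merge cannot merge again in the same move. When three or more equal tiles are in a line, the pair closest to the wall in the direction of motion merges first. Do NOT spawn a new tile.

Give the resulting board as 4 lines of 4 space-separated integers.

Slide up:
col 0: [4, 0, 2, 0] -> [4, 2, 0, 0]
col 1: [0, 0, 0, 2] -> [2, 0, 0, 0]
col 2: [0, 4, 0, 0] -> [4, 0, 0, 0]
col 3: [0, 4, 0, 0] -> [4, 0, 0, 0]

Answer: 4 2 4 4
2 0 0 0
0 0 0 0
0 0 0 0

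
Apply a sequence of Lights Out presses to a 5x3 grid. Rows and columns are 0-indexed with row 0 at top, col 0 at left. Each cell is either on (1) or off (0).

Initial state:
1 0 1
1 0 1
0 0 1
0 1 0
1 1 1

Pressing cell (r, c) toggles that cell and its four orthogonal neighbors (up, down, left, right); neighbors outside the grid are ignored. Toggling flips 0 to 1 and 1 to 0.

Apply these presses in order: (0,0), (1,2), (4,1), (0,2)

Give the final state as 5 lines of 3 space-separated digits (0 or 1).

After press 1 at (0,0):
0 1 1
0 0 1
0 0 1
0 1 0
1 1 1

After press 2 at (1,2):
0 1 0
0 1 0
0 0 0
0 1 0
1 1 1

After press 3 at (4,1):
0 1 0
0 1 0
0 0 0
0 0 0
0 0 0

After press 4 at (0,2):
0 0 1
0 1 1
0 0 0
0 0 0
0 0 0

Answer: 0 0 1
0 1 1
0 0 0
0 0 0
0 0 0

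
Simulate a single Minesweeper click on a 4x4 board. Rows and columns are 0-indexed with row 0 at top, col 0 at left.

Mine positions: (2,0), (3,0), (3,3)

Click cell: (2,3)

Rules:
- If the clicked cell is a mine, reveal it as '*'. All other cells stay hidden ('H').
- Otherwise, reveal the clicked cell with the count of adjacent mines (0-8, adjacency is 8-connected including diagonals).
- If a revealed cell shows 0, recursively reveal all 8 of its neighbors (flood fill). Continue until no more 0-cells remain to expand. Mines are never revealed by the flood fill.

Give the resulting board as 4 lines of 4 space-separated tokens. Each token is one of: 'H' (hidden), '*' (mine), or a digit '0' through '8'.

H H H H
H H H H
H H H 1
H H H H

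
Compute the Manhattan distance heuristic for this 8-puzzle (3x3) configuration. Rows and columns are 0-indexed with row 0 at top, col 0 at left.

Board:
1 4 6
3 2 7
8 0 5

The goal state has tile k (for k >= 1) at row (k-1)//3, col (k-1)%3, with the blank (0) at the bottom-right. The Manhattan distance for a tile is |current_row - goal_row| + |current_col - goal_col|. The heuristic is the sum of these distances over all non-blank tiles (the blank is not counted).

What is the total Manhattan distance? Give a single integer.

Answer: 13

Derivation:
Tile 1: at (0,0), goal (0,0), distance |0-0|+|0-0| = 0
Tile 4: at (0,1), goal (1,0), distance |0-1|+|1-0| = 2
Tile 6: at (0,2), goal (1,2), distance |0-1|+|2-2| = 1
Tile 3: at (1,0), goal (0,2), distance |1-0|+|0-2| = 3
Tile 2: at (1,1), goal (0,1), distance |1-0|+|1-1| = 1
Tile 7: at (1,2), goal (2,0), distance |1-2|+|2-0| = 3
Tile 8: at (2,0), goal (2,1), distance |2-2|+|0-1| = 1
Tile 5: at (2,2), goal (1,1), distance |2-1|+|2-1| = 2
Sum: 0 + 2 + 1 + 3 + 1 + 3 + 1 + 2 = 13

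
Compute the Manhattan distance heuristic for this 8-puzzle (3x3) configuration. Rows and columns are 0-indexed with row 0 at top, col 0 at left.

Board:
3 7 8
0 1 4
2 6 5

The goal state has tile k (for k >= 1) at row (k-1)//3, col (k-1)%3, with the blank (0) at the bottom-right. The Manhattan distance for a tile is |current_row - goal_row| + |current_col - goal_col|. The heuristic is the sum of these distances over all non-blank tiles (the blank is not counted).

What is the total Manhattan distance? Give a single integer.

Answer: 19

Derivation:
Tile 3: (0,0)->(0,2) = 2
Tile 7: (0,1)->(2,0) = 3
Tile 8: (0,2)->(2,1) = 3
Tile 1: (1,1)->(0,0) = 2
Tile 4: (1,2)->(1,0) = 2
Tile 2: (2,0)->(0,1) = 3
Tile 6: (2,1)->(1,2) = 2
Tile 5: (2,2)->(1,1) = 2
Sum: 2 + 3 + 3 + 2 + 2 + 3 + 2 + 2 = 19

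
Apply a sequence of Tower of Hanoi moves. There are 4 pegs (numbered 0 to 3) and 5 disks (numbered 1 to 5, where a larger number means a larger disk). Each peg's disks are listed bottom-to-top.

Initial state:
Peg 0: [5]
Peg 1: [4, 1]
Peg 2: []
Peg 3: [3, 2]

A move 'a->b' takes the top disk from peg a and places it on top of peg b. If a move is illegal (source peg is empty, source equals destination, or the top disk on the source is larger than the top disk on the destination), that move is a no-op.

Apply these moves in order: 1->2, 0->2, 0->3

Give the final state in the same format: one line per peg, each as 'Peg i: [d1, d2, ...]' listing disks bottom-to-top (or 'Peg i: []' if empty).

After move 1 (1->2):
Peg 0: [5]
Peg 1: [4]
Peg 2: [1]
Peg 3: [3, 2]

After move 2 (0->2):
Peg 0: [5]
Peg 1: [4]
Peg 2: [1]
Peg 3: [3, 2]

After move 3 (0->3):
Peg 0: [5]
Peg 1: [4]
Peg 2: [1]
Peg 3: [3, 2]

Answer: Peg 0: [5]
Peg 1: [4]
Peg 2: [1]
Peg 3: [3, 2]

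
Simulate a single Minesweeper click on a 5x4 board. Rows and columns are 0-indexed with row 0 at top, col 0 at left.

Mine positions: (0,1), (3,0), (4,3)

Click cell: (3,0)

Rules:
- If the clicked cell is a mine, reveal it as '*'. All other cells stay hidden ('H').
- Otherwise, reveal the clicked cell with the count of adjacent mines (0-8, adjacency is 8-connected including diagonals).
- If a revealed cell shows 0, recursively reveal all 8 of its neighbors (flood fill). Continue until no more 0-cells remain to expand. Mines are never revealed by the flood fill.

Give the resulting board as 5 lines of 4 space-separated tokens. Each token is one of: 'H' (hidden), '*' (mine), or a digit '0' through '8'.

H H H H
H H H H
H H H H
* H H H
H H H H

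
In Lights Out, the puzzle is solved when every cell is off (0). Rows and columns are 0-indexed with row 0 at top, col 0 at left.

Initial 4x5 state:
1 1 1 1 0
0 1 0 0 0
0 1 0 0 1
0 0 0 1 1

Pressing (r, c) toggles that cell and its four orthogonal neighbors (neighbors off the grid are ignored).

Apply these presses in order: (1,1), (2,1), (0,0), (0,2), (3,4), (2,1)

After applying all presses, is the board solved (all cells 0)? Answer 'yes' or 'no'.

After press 1 at (1,1):
1 0 1 1 0
1 0 1 0 0
0 0 0 0 1
0 0 0 1 1

After press 2 at (2,1):
1 0 1 1 0
1 1 1 0 0
1 1 1 0 1
0 1 0 1 1

After press 3 at (0,0):
0 1 1 1 0
0 1 1 0 0
1 1 1 0 1
0 1 0 1 1

After press 4 at (0,2):
0 0 0 0 0
0 1 0 0 0
1 1 1 0 1
0 1 0 1 1

After press 5 at (3,4):
0 0 0 0 0
0 1 0 0 0
1 1 1 0 0
0 1 0 0 0

After press 6 at (2,1):
0 0 0 0 0
0 0 0 0 0
0 0 0 0 0
0 0 0 0 0

Lights still on: 0

Answer: yes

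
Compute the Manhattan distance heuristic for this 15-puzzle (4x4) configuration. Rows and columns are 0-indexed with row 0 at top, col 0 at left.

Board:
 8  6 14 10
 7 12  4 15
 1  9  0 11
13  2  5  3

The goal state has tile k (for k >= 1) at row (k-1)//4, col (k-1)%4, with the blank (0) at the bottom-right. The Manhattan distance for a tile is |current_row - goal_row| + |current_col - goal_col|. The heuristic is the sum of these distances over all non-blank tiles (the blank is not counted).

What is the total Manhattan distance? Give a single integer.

Tile 8: (0,0)->(1,3) = 4
Tile 6: (0,1)->(1,1) = 1
Tile 14: (0,2)->(3,1) = 4
Tile 10: (0,3)->(2,1) = 4
Tile 7: (1,0)->(1,2) = 2
Tile 12: (1,1)->(2,3) = 3
Tile 4: (1,2)->(0,3) = 2
Tile 15: (1,3)->(3,2) = 3
Tile 1: (2,0)->(0,0) = 2
Tile 9: (2,1)->(2,0) = 1
Tile 11: (2,3)->(2,2) = 1
Tile 13: (3,0)->(3,0) = 0
Tile 2: (3,1)->(0,1) = 3
Tile 5: (3,2)->(1,0) = 4
Tile 3: (3,3)->(0,2) = 4
Sum: 4 + 1 + 4 + 4 + 2 + 3 + 2 + 3 + 2 + 1 + 1 + 0 + 3 + 4 + 4 = 38

Answer: 38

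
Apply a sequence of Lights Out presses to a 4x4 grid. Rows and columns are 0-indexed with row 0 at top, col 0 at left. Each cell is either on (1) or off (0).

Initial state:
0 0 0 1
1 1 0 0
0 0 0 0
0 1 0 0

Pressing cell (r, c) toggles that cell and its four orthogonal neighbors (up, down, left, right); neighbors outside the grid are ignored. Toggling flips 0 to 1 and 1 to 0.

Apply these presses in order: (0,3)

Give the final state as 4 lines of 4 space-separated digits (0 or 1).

Answer: 0 0 1 0
1 1 0 1
0 0 0 0
0 1 0 0

Derivation:
After press 1 at (0,3):
0 0 1 0
1 1 0 1
0 0 0 0
0 1 0 0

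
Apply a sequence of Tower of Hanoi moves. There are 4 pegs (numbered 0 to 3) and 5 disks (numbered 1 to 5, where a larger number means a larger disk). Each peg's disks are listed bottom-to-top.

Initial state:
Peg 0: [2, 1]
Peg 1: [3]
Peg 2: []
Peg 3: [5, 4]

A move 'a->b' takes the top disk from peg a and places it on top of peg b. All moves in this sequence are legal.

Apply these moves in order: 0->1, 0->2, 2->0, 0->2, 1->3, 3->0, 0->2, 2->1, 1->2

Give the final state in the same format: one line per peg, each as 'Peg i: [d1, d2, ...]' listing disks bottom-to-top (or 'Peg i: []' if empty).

After move 1 (0->1):
Peg 0: [2]
Peg 1: [3, 1]
Peg 2: []
Peg 3: [5, 4]

After move 2 (0->2):
Peg 0: []
Peg 1: [3, 1]
Peg 2: [2]
Peg 3: [5, 4]

After move 3 (2->0):
Peg 0: [2]
Peg 1: [3, 1]
Peg 2: []
Peg 3: [5, 4]

After move 4 (0->2):
Peg 0: []
Peg 1: [3, 1]
Peg 2: [2]
Peg 3: [5, 4]

After move 5 (1->3):
Peg 0: []
Peg 1: [3]
Peg 2: [2]
Peg 3: [5, 4, 1]

After move 6 (3->0):
Peg 0: [1]
Peg 1: [3]
Peg 2: [2]
Peg 3: [5, 4]

After move 7 (0->2):
Peg 0: []
Peg 1: [3]
Peg 2: [2, 1]
Peg 3: [5, 4]

After move 8 (2->1):
Peg 0: []
Peg 1: [3, 1]
Peg 2: [2]
Peg 3: [5, 4]

After move 9 (1->2):
Peg 0: []
Peg 1: [3]
Peg 2: [2, 1]
Peg 3: [5, 4]

Answer: Peg 0: []
Peg 1: [3]
Peg 2: [2, 1]
Peg 3: [5, 4]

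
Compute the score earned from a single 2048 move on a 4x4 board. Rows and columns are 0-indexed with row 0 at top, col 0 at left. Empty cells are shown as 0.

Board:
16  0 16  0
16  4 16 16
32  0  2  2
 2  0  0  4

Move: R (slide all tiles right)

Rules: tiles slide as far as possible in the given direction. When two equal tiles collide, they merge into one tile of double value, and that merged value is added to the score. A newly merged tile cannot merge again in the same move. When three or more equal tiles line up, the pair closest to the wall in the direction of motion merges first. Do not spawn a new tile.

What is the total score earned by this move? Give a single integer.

Answer: 68

Derivation:
Slide right:
row 0: [16, 0, 16, 0] -> [0, 0, 0, 32]  score +32 (running 32)
row 1: [16, 4, 16, 16] -> [0, 16, 4, 32]  score +32 (running 64)
row 2: [32, 0, 2, 2] -> [0, 0, 32, 4]  score +4 (running 68)
row 3: [2, 0, 0, 4] -> [0, 0, 2, 4]  score +0 (running 68)
Board after move:
 0  0  0 32
 0 16  4 32
 0  0 32  4
 0  0  2  4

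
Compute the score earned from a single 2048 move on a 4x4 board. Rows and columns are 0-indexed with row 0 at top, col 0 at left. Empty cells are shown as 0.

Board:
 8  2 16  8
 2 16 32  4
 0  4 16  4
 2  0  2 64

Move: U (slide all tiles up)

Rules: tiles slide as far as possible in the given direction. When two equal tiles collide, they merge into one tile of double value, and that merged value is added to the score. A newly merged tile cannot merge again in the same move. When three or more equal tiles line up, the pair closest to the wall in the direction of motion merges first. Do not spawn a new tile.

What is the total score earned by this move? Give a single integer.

Answer: 12

Derivation:
Slide up:
col 0: [8, 2, 0, 2] -> [8, 4, 0, 0]  score +4 (running 4)
col 1: [2, 16, 4, 0] -> [2, 16, 4, 0]  score +0 (running 4)
col 2: [16, 32, 16, 2] -> [16, 32, 16, 2]  score +0 (running 4)
col 3: [8, 4, 4, 64] -> [8, 8, 64, 0]  score +8 (running 12)
Board after move:
 8  2 16  8
 4 16 32  8
 0  4 16 64
 0  0  2  0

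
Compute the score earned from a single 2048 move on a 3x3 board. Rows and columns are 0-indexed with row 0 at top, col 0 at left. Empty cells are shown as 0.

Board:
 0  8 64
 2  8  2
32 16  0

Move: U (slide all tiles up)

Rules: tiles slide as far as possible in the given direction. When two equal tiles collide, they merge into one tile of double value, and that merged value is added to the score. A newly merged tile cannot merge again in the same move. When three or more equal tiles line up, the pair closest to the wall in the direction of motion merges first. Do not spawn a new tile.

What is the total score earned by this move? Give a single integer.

Slide up:
col 0: [0, 2, 32] -> [2, 32, 0]  score +0 (running 0)
col 1: [8, 8, 16] -> [16, 16, 0]  score +16 (running 16)
col 2: [64, 2, 0] -> [64, 2, 0]  score +0 (running 16)
Board after move:
 2 16 64
32 16  2
 0  0  0

Answer: 16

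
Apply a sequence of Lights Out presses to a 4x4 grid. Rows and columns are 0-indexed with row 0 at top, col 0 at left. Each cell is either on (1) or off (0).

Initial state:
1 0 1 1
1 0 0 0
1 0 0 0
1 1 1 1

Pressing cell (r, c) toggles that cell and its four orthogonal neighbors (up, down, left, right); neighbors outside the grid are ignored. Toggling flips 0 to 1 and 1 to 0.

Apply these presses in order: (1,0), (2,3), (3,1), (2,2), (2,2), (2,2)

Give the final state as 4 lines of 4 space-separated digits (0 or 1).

After press 1 at (1,0):
0 0 1 1
0 1 0 0
0 0 0 0
1 1 1 1

After press 2 at (2,3):
0 0 1 1
0 1 0 1
0 0 1 1
1 1 1 0

After press 3 at (3,1):
0 0 1 1
0 1 0 1
0 1 1 1
0 0 0 0

After press 4 at (2,2):
0 0 1 1
0 1 1 1
0 0 0 0
0 0 1 0

After press 5 at (2,2):
0 0 1 1
0 1 0 1
0 1 1 1
0 0 0 0

After press 6 at (2,2):
0 0 1 1
0 1 1 1
0 0 0 0
0 0 1 0

Answer: 0 0 1 1
0 1 1 1
0 0 0 0
0 0 1 0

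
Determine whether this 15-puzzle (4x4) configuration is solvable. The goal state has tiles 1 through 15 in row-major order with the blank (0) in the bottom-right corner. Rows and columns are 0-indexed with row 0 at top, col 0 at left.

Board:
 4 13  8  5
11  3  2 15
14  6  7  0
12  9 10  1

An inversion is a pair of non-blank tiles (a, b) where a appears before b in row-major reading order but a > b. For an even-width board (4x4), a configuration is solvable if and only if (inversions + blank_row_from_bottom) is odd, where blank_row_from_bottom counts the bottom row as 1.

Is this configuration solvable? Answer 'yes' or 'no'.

Answer: yes

Derivation:
Inversions: 53
Blank is in row 2 (0-indexed from top), which is row 2 counting from the bottom (bottom = 1).
53 + 2 = 55, which is odd, so the puzzle is solvable.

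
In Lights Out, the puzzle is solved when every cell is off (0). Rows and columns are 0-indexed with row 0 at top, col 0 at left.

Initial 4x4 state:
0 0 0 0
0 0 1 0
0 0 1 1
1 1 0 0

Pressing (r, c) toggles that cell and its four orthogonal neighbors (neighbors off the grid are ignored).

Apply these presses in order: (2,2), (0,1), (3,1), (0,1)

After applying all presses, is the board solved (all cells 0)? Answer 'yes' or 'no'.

Answer: yes

Derivation:
After press 1 at (2,2):
0 0 0 0
0 0 0 0
0 1 0 0
1 1 1 0

After press 2 at (0,1):
1 1 1 0
0 1 0 0
0 1 0 0
1 1 1 0

After press 3 at (3,1):
1 1 1 0
0 1 0 0
0 0 0 0
0 0 0 0

After press 4 at (0,1):
0 0 0 0
0 0 0 0
0 0 0 0
0 0 0 0

Lights still on: 0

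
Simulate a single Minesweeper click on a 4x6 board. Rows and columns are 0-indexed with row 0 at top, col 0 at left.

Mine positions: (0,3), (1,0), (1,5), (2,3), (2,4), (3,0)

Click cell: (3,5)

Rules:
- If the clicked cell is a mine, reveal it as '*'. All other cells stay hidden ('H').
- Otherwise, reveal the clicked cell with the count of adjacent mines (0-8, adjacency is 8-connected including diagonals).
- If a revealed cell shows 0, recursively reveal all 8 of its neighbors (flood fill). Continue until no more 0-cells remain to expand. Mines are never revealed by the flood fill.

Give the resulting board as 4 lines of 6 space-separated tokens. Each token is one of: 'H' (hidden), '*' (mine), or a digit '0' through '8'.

H H H H H H
H H H H H H
H H H H H H
H H H H H 1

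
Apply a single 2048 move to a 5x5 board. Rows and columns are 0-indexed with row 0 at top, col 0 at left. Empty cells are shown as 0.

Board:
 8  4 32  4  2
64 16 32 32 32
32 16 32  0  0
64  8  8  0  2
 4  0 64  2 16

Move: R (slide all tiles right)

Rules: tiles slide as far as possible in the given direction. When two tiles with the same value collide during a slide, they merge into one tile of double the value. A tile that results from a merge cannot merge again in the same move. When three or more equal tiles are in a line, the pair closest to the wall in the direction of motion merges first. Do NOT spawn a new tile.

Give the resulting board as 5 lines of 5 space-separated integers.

Slide right:
row 0: [8, 4, 32, 4, 2] -> [8, 4, 32, 4, 2]
row 1: [64, 16, 32, 32, 32] -> [0, 64, 16, 32, 64]
row 2: [32, 16, 32, 0, 0] -> [0, 0, 32, 16, 32]
row 3: [64, 8, 8, 0, 2] -> [0, 0, 64, 16, 2]
row 4: [4, 0, 64, 2, 16] -> [0, 4, 64, 2, 16]

Answer:  8  4 32  4  2
 0 64 16 32 64
 0  0 32 16 32
 0  0 64 16  2
 0  4 64  2 16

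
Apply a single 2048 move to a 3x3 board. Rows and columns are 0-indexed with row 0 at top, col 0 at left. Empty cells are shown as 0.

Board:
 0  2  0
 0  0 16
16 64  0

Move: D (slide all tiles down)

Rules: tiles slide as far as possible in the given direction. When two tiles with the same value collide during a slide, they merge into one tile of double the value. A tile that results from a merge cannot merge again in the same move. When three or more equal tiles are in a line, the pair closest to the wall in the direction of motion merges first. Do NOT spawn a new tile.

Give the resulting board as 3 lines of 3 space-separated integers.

Slide down:
col 0: [0, 0, 16] -> [0, 0, 16]
col 1: [2, 0, 64] -> [0, 2, 64]
col 2: [0, 16, 0] -> [0, 0, 16]

Answer:  0  0  0
 0  2  0
16 64 16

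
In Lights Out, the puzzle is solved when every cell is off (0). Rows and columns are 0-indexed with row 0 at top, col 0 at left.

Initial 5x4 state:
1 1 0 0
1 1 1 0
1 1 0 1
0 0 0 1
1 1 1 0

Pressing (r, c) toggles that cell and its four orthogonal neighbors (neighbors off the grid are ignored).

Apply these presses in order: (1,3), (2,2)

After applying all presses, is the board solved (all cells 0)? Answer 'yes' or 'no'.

After press 1 at (1,3):
1 1 0 1
1 1 0 1
1 1 0 0
0 0 0 1
1 1 1 0

After press 2 at (2,2):
1 1 0 1
1 1 1 1
1 0 1 1
0 0 1 1
1 1 1 0

Lights still on: 15

Answer: no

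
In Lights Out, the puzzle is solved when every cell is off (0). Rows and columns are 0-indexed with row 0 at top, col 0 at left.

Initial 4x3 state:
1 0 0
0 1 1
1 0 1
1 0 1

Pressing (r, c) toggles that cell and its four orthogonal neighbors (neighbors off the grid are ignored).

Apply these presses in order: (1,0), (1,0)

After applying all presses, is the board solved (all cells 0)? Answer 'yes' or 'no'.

After press 1 at (1,0):
0 0 0
1 0 1
0 0 1
1 0 1

After press 2 at (1,0):
1 0 0
0 1 1
1 0 1
1 0 1

Lights still on: 7

Answer: no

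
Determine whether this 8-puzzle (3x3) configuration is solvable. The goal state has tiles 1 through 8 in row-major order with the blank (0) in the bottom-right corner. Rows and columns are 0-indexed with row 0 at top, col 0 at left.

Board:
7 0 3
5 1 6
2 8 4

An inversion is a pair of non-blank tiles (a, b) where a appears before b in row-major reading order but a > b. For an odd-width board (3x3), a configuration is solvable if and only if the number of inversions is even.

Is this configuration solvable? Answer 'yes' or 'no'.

Inversions (pairs i<j in row-major order where tile[i] > tile[j] > 0): 14
14 is even, so the puzzle is solvable.

Answer: yes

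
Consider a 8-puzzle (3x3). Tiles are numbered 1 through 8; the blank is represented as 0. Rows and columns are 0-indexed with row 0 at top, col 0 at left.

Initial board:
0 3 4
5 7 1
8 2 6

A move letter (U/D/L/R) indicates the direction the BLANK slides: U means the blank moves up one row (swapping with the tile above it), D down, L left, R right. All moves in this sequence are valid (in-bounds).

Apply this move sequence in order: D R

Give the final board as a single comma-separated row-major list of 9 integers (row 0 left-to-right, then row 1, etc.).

After move 1 (D):
5 3 4
0 7 1
8 2 6

After move 2 (R):
5 3 4
7 0 1
8 2 6

Answer: 5, 3, 4, 7, 0, 1, 8, 2, 6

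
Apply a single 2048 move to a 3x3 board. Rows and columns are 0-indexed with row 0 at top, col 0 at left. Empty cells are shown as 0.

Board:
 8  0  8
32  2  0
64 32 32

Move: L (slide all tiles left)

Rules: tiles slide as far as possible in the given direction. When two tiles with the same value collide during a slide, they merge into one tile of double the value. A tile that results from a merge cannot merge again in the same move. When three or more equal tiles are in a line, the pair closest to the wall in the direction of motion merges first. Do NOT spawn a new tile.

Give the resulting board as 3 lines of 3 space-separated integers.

Answer: 16  0  0
32  2  0
64 64  0

Derivation:
Slide left:
row 0: [8, 0, 8] -> [16, 0, 0]
row 1: [32, 2, 0] -> [32, 2, 0]
row 2: [64, 32, 32] -> [64, 64, 0]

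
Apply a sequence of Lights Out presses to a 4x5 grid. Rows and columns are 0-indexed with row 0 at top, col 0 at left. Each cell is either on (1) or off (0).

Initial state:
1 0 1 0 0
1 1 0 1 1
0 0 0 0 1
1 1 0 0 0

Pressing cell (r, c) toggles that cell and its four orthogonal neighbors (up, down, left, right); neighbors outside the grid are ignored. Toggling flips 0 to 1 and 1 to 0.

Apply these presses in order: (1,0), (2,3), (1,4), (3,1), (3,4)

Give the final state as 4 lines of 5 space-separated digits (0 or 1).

After press 1 at (1,0):
0 0 1 0 0
0 0 0 1 1
1 0 0 0 1
1 1 0 0 0

After press 2 at (2,3):
0 0 1 0 0
0 0 0 0 1
1 0 1 1 0
1 1 0 1 0

After press 3 at (1,4):
0 0 1 0 1
0 0 0 1 0
1 0 1 1 1
1 1 0 1 0

After press 4 at (3,1):
0 0 1 0 1
0 0 0 1 0
1 1 1 1 1
0 0 1 1 0

After press 5 at (3,4):
0 0 1 0 1
0 0 0 1 0
1 1 1 1 0
0 0 1 0 1

Answer: 0 0 1 0 1
0 0 0 1 0
1 1 1 1 0
0 0 1 0 1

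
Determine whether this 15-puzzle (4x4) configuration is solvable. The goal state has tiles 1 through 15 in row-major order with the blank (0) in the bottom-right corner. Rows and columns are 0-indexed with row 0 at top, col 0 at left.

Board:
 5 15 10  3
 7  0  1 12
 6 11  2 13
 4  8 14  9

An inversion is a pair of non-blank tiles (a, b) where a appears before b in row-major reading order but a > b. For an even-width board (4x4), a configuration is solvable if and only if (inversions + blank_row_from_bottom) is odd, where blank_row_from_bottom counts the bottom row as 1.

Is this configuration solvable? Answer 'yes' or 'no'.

Answer: no

Derivation:
Inversions: 47
Blank is in row 1 (0-indexed from top), which is row 3 counting from the bottom (bottom = 1).
47 + 3 = 50, which is even, so the puzzle is not solvable.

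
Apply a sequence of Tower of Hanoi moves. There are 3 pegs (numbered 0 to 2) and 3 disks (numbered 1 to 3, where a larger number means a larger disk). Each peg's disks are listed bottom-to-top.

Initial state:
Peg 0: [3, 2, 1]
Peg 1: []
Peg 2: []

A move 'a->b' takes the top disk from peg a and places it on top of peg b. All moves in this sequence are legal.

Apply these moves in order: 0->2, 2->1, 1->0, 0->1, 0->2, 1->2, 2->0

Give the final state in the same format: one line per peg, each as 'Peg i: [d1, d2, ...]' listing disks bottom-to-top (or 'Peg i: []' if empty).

After move 1 (0->2):
Peg 0: [3, 2]
Peg 1: []
Peg 2: [1]

After move 2 (2->1):
Peg 0: [3, 2]
Peg 1: [1]
Peg 2: []

After move 3 (1->0):
Peg 0: [3, 2, 1]
Peg 1: []
Peg 2: []

After move 4 (0->1):
Peg 0: [3, 2]
Peg 1: [1]
Peg 2: []

After move 5 (0->2):
Peg 0: [3]
Peg 1: [1]
Peg 2: [2]

After move 6 (1->2):
Peg 0: [3]
Peg 1: []
Peg 2: [2, 1]

After move 7 (2->0):
Peg 0: [3, 1]
Peg 1: []
Peg 2: [2]

Answer: Peg 0: [3, 1]
Peg 1: []
Peg 2: [2]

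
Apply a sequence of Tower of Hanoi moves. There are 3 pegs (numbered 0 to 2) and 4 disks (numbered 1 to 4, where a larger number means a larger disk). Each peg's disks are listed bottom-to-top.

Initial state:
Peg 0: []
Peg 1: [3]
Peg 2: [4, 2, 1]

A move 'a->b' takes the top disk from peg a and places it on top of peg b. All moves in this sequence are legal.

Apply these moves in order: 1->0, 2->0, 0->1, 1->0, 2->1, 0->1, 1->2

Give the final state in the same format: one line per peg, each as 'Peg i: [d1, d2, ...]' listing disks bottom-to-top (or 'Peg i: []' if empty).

Answer: Peg 0: [3]
Peg 1: [2]
Peg 2: [4, 1]

Derivation:
After move 1 (1->0):
Peg 0: [3]
Peg 1: []
Peg 2: [4, 2, 1]

After move 2 (2->0):
Peg 0: [3, 1]
Peg 1: []
Peg 2: [4, 2]

After move 3 (0->1):
Peg 0: [3]
Peg 1: [1]
Peg 2: [4, 2]

After move 4 (1->0):
Peg 0: [3, 1]
Peg 1: []
Peg 2: [4, 2]

After move 5 (2->1):
Peg 0: [3, 1]
Peg 1: [2]
Peg 2: [4]

After move 6 (0->1):
Peg 0: [3]
Peg 1: [2, 1]
Peg 2: [4]

After move 7 (1->2):
Peg 0: [3]
Peg 1: [2]
Peg 2: [4, 1]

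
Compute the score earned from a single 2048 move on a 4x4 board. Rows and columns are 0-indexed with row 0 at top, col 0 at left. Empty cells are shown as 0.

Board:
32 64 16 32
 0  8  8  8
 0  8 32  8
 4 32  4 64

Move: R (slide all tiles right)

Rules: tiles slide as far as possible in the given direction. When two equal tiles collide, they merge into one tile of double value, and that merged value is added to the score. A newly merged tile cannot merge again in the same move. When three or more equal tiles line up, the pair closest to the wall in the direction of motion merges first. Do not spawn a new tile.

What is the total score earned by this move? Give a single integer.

Slide right:
row 0: [32, 64, 16, 32] -> [32, 64, 16, 32]  score +0 (running 0)
row 1: [0, 8, 8, 8] -> [0, 0, 8, 16]  score +16 (running 16)
row 2: [0, 8, 32, 8] -> [0, 8, 32, 8]  score +0 (running 16)
row 3: [4, 32, 4, 64] -> [4, 32, 4, 64]  score +0 (running 16)
Board after move:
32 64 16 32
 0  0  8 16
 0  8 32  8
 4 32  4 64

Answer: 16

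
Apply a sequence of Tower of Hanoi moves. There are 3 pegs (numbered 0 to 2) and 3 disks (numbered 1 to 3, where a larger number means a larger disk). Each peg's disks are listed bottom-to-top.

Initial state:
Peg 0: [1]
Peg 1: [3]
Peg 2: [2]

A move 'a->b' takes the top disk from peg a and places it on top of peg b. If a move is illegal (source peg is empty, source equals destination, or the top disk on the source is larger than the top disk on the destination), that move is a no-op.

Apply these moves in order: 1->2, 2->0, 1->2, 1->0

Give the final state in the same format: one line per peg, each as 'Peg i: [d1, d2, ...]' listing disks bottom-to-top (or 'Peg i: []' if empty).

Answer: Peg 0: [1]
Peg 1: [3]
Peg 2: [2]

Derivation:
After move 1 (1->2):
Peg 0: [1]
Peg 1: [3]
Peg 2: [2]

After move 2 (2->0):
Peg 0: [1]
Peg 1: [3]
Peg 2: [2]

After move 3 (1->2):
Peg 0: [1]
Peg 1: [3]
Peg 2: [2]

After move 4 (1->0):
Peg 0: [1]
Peg 1: [3]
Peg 2: [2]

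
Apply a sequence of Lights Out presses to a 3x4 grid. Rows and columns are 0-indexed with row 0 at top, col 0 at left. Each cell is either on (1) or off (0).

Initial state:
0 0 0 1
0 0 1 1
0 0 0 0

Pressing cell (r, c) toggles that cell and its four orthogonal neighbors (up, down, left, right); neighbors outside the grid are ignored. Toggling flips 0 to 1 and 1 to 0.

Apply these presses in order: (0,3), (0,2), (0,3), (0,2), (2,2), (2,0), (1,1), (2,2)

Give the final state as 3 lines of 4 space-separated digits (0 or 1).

Answer: 0 1 0 1
0 1 0 1
1 0 0 0

Derivation:
After press 1 at (0,3):
0 0 1 0
0 0 1 0
0 0 0 0

After press 2 at (0,2):
0 1 0 1
0 0 0 0
0 0 0 0

After press 3 at (0,3):
0 1 1 0
0 0 0 1
0 0 0 0

After press 4 at (0,2):
0 0 0 1
0 0 1 1
0 0 0 0

After press 5 at (2,2):
0 0 0 1
0 0 0 1
0 1 1 1

After press 6 at (2,0):
0 0 0 1
1 0 0 1
1 0 1 1

After press 7 at (1,1):
0 1 0 1
0 1 1 1
1 1 1 1

After press 8 at (2,2):
0 1 0 1
0 1 0 1
1 0 0 0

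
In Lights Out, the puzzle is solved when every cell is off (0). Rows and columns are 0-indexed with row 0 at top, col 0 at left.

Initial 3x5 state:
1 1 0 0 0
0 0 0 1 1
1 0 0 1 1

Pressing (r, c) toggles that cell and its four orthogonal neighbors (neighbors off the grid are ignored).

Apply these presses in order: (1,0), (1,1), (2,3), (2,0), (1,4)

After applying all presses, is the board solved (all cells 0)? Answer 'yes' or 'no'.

Answer: no

Derivation:
After press 1 at (1,0):
0 1 0 0 0
1 1 0 1 1
0 0 0 1 1

After press 2 at (1,1):
0 0 0 0 0
0 0 1 1 1
0 1 0 1 1

After press 3 at (2,3):
0 0 0 0 0
0 0 1 0 1
0 1 1 0 0

After press 4 at (2,0):
0 0 0 0 0
1 0 1 0 1
1 0 1 0 0

After press 5 at (1,4):
0 0 0 0 1
1 0 1 1 0
1 0 1 0 1

Lights still on: 7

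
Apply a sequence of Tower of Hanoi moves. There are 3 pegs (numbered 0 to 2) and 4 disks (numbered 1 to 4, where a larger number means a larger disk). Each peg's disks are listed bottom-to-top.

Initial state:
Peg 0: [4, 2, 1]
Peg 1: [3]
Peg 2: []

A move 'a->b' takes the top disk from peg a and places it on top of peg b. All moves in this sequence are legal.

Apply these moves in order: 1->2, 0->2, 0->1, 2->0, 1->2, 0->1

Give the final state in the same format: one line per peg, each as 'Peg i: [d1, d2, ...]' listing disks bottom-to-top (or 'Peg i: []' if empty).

Answer: Peg 0: [4]
Peg 1: [1]
Peg 2: [3, 2]

Derivation:
After move 1 (1->2):
Peg 0: [4, 2, 1]
Peg 1: []
Peg 2: [3]

After move 2 (0->2):
Peg 0: [4, 2]
Peg 1: []
Peg 2: [3, 1]

After move 3 (0->1):
Peg 0: [4]
Peg 1: [2]
Peg 2: [3, 1]

After move 4 (2->0):
Peg 0: [4, 1]
Peg 1: [2]
Peg 2: [3]

After move 5 (1->2):
Peg 0: [4, 1]
Peg 1: []
Peg 2: [3, 2]

After move 6 (0->1):
Peg 0: [4]
Peg 1: [1]
Peg 2: [3, 2]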